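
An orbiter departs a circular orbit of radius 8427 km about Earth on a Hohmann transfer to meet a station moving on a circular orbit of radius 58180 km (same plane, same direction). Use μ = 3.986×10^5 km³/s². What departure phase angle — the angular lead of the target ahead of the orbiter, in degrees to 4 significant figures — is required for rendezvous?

Transfer-ellipse semi-major axis a_t = (r₁ + r₂)/2 = (8427 + 58180)/2 = 33303.5 km.
Transfer time t = π√(a_t³/μ) = 30242 s.
The target's mean motion on its circular orbit is ω₂ = √(μ/r₂³) = 4.4989×10^-5 rad/s.
Angle swept by the target during transfer: ω₂·t = 1.3606 rad = 77.96°.
Arrival is 180° from departure on the ellipse, so φ = 180° − 77.96° = 102.0°.

φ = 102.0°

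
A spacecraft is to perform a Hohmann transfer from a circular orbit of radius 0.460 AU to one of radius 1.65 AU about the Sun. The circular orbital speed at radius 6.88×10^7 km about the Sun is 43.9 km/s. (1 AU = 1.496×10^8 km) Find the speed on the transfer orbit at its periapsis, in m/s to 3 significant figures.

From the circular-orbit relation v² = μ/r at r = 6.88×10^7 km: μ = v²r = (43.9)² × 6.88×10^7 = 1.32592×10^11 km³/s².
In km: r₁ = 0.460 × 1.496×10^8 = 6.8816×10^7 km; r₂ = 1.65 × 1.496×10^8 = 2.4684×10^8 km.
Semi-major axis of the transfer orbit: a_t = (6.8816×10^7 + 2.4684×10^8)/2 = 1.57828×10^8 km.
The periapsis of the transfer ellipse is at r = 6.8816×10^7 km.
Applying v² = μ(2/r − 1/a_t): v = 54.89 km/s.

v = 54900 m/s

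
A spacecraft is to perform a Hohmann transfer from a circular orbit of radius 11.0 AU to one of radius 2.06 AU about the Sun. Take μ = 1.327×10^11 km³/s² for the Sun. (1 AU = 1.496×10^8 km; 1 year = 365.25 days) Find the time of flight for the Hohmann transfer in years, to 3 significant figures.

In km: r₁ = 11.0 × 1.496×10^8 = 1.6456×10^9 km; r₂ = 2.06 × 1.496×10^8 = 3.08176×10^8 km.
Transfer-ellipse semi-major axis a_t = (r₁ + r₂)/2 = (1.6456×10^9 + 3.08176×10^8)/2 = 9.76888×10^8 km.
By Kepler's third law the transfer-orbit period is T = 2π√(a_t³/μ), so t = T/2 = 2.633×10^8 s.
Converting: 2.633×10^8 s ÷ 3.15576×10^7 s/year (365.25 × 86400) = 8.34 years.

t = 8.34 years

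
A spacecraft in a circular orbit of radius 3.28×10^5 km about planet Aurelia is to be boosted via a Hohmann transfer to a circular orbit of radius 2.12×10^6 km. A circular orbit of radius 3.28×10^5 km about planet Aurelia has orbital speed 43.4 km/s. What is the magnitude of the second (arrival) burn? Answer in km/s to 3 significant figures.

Δv₂ = 8.23 km/s

From the circular-orbit relation v² = μ/r at r = 3.28×10^5 km: μ = v²r = (43.4)² × 3.28×10^5 = 6.17808×10^8 km³/s².
The Hohmann ellipse has a_t = (r₁ + r₂)/2 = 1.224×10^6 km.
On the circular orbit at r = 2.120×10^6 km, v_c = √(μ/r) = 17.071 km/s.
Transfer-orbit speed at the same r (vis-viva, a = a_t): v_t = √[μ(2/r − 1/a_t)] = 8.8370 km/s.
Δv₂ = |v_t − v_c| = |8.8370 − 17.071| = 8.234 km/s.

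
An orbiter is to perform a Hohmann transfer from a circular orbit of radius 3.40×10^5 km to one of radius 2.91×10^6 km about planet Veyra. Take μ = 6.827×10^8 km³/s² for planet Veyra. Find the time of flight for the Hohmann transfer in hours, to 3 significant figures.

Transfer-ellipse semi-major axis a_t = (r₁ + r₂)/2 = (3.400×10^5 + 2.910×10^6)/2 = 1.625×10^6 km.
By Kepler's third law the transfer-orbit period is T = 2π√(a_t³/μ), so t = T/2 = 2.491×10^5 s.
Converting: 2.491×10^5 s ÷ 3600 s/hour = 69.2 hours.

t = 69.2 hours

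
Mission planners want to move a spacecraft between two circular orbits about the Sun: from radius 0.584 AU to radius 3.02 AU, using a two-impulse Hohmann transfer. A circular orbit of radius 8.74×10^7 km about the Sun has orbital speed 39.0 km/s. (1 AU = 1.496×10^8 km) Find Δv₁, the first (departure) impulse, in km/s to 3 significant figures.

Δv₁ = 11.5 km/s

From the circular-orbit relation v² = μ/r at r = 8.74×10^7 km: μ = v²r = (39.0)² × 8.74×10^7 = 1.32935×10^11 km³/s².
In km: r₁ = 0.584 × 1.496×10^8 = 8.73664×10^7 km; r₂ = 3.02 × 1.496×10^8 = 4.51792×10^8 km.
The Hohmann ellipse has a_t = (r₁ + r₂)/2 = 2.695792×10^8 km.
Circular speed at r = 8.73664×10^7 km: v_c = √(μ/r) = 39.01 km/s.
Transfer-orbit speed at the same r (vis-viva, a = a_t): v_t = √[μ(2/r − 1/a_t)] = 50.50 km/s.
Δv₁ = |v_t − v_c| = |50.50 − 39.01| = 11.49 km/s.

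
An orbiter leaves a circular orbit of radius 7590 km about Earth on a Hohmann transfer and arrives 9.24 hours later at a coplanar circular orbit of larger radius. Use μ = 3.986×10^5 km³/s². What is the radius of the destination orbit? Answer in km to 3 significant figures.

r₂ = 63400 km

Transfer time t = 9.24 hours = 33264 s, and t = π√(a_t³/μ).
So a_t = (μ t²/π²)^(1/3) = (3.986×10^5 × (33264)² / π²)^(1/3) = 35486 km.
Since a_t = (r₁ + r₂)/2, r₂ = 2a_t − r₁ = 2×35486 − 7590 = 63382 km.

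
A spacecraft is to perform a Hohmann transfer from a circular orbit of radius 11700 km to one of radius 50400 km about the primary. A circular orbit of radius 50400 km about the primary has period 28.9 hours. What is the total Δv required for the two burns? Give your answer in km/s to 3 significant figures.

From Kepler's third law T² = 4π²r³/μ at r = 50400 km, T = 28.9 hours = 28.9 × 3600 s = 1.0404×10^5 s: μ = 4π²r³/T² = 4.66929×10^5 km³/s².
Transfer-ellipse semi-major axis a_t = (r₁ + r₂)/2 = (11700 + 50400)/2 = 31050 km.
At r₁ the circular-orbit speed is v₁ = √(μ/r₁) = 6.317313 km/s.
On the transfer ellipse at r₁, vis-viva gives v_p = √[μ(2/r₁ − 1/a_t)] = 8.048536 km/s.
First burn Δv₁ = |v_p − v₁| = 1.73122 km/s.
Circular speed at r₂: v₂ = √(μ/r₂) = 3.04376 km/s.
Transfer-orbit speed at r₂: v_a = √[μ(2/r₂ − 1/a_t)] = 1.86841 km/s.
Second burn Δv₂ = |v₂ − v_a| = 1.17535 km/s.
Δv = Δv₁ + Δv₂ = 1.73122 + 1.17535 = 2.907 km/s.

Δv = 2.91 km/s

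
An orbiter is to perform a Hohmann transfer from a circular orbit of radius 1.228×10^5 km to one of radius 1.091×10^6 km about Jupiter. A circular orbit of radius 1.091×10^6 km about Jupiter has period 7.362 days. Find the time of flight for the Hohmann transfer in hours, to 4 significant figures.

From Kepler's third law T² = 4π²r³/μ at r = 1.091×10^6 km, T = 7.362 days = 7.362 × 86400 s = 6.360768×10^5 s: μ = 4π²r³/T² = 1.26711×10^8 km³/s².
Semi-major axis of the transfer orbit: a_t = (1.228×10^5 + 1.091×10^6)/2 = 6.069×10^5 km.
Transfer time t = π√(a_t³/μ) = π√((6.069×10^5)³ / 1.26711×10^8) = 1.3195×10^5 s.
Converting: 1.3195×10^5 s ÷ 3600 s/hour = 36.65 hours.

t = 36.65 hours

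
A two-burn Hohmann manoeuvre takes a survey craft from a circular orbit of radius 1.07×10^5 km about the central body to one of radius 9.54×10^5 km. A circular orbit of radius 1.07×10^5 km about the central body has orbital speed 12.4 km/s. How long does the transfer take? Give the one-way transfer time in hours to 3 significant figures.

t = 83.1 hours

From the circular-orbit relation v² = μ/r at r = 1.07×10^5 km: μ = v²r = (12.4)² × 1.07×10^5 = 1.64523×10^7 km³/s².
The Hohmann ellipse has a_t = (r₁ + r₂)/2 = 5.305×10^5 km.
Half the transfer-orbit period gives t = π√(a_t³/μ) = 2.993×10^5 s.
Converting: 2.993×10^5 s ÷ 3600 s/hour = 83.1 hours.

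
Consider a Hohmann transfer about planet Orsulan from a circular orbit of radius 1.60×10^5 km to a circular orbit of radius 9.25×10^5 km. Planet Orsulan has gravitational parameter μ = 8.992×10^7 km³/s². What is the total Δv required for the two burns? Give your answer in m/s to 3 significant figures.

Δv = 11800 m/s

Semi-major axis of the transfer orbit: a_t = (1.600×10^5 + 9.250×10^5)/2 = 5.425×10^5 km.
At r₁ the circular-orbit speed is v₁ = √(μ/r₁) = 23.707 km/s.
Transfer-orbit speed at r₁ (vis-viva): v_p = √[μ(2/r₁ − 1/a_t)] = 30.956 km/s.
First burn Δv₁ = |v_p − v₁| = 7.249 km/s.
Circular speed at r₂: v₂ = √(μ/r₂) = 9.8596 km/s.
Transfer-orbit speed at r₂: v_a = √[μ(2/r₂ − 1/a_t)] = 5.3545 km/s.
Second burn Δv₂ = |v₂ − v_a| = 4.505 km/s.
Total Δv = Δv₁ + Δv₂ = 11.75 km/s.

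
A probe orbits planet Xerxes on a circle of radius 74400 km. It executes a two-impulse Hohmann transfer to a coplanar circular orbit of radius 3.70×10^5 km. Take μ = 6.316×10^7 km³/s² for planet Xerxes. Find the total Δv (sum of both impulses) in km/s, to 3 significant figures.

Semi-major axis of the transfer orbit: a_t = (74400 + 3.700×10^5)/2 = 2.222×10^5 km.
At r₁ the circular-orbit speed is v₁ = √(μ/r₁) = 29.136 km/s.
Transfer-orbit speed at r₁ (vis-viva equation): v_p = √[μ(2/r₁ − 1/a_t)] = 37.598 km/s.
First burn Δv₁ = |v_p − v₁| = 8.462 km/s.
Circular speed at r₂: v₂ = √(μ/r₂) = 13.065 km/s.
Transfer-orbit speed at r₂: v_a = √[μ(2/r₂ − 1/a_t)] = 7.5602 km/s.
Second burn Δv₂ = |v₂ − v_a| = 5.505 km/s.
Total Δv = Δv₁ + Δv₂ = 13.97 km/s.

Δv = 14.0 km/s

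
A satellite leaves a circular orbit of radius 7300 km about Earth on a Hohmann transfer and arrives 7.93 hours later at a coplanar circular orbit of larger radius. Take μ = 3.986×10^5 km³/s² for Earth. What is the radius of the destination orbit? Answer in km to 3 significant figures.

Transfer time t = 7.93 hours = 28548 s, and t = π√(a_t³/μ).
So a_t = (μ t²/π²)^(1/3) = (3.986×10^5 × (28548)² / π²)^(1/3) = 32048 km.
Since a_t = (r₁ + r₂)/2, r₂ = 2a_t − r₁ = 2×32048 − 7300 = 56796 km.

r₂ = 56800 km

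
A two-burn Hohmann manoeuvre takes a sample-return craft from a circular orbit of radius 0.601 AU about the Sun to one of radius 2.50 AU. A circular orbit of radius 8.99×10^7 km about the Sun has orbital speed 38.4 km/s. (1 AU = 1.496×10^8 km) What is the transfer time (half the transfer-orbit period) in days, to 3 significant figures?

From the circular-orbit relation v² = μ/r at r = 8.99×10^7 km: μ = v²r = (38.4)² × 8.99×10^7 = 1.32563×10^11 km³/s².
In km: r₁ = 0.601 × 1.496×10^8 = 8.99096×10^7 km; r₂ = 2.50 × 1.496×10^8 = 3.740×10^8 km.
Transfer-ellipse semi-major axis a_t = (r₁ + r₂)/2 = (8.99096×10^7 + 3.740×10^8)/2 = 2.319548×10^8 km.
Transfer time t = π√(a_t³/μ) = π√((2.319548×10^8)³ / 1.32563×10^11) = 3.048×10^7 s.
Converting: 3.048×10^7 s ÷ 86400 s/day = 353 days.

t = 353 days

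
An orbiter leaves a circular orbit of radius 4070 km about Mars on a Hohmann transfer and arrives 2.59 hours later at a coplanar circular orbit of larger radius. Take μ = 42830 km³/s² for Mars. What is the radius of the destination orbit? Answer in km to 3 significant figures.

r₂ = 10400 km

Transfer time t = 2.59 hours = 9324 s, and t = π√(a_t³/μ).
So a_t = (μ t²/π²)^(1/3) = (42830 × (9324)² / π²)^(1/3) = 7225.8 km.
Since a_t = (r₁ + r₂)/2, r₂ = 2a_t − r₁ = 2×7225.8 − 4070 = 10381.6 km.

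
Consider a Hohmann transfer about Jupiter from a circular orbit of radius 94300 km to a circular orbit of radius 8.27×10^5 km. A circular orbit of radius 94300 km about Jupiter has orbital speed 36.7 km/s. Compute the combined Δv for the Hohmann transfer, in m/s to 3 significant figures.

Δv = 19300 m/s

From the circular-orbit relation v² = μ/r at r = 94300 km: μ = v²r = (36.7)² × 94300 = 1.27012×10^8 km³/s².
Semi-major axis of the transfer orbit: a_t = (94300 + 8.270×10^5)/2 = 4.6065×10^5 km.
At r₁ the circular-orbit speed is v₁ = √(μ/r₁) = 36.70 km/s.
On the transfer ellipse at r₁, v² = μ(2/r − 1/a) gives v_p = √[μ(2/r₁ − 1/a_t)] = 49.17 km/s.
First burn Δv₁ = |v_p − v₁| = 12.47 km/s.
At r₂, v₂ = √(μ/r₂) = 12.393 km/s.
Transfer-orbit speed at r₂: v_a = √[μ(2/r₂ − 1/a_t)] = 5.6071 km/s.
Second burn Δv₂ = |v₂ − v_a| = 6.786 km/s.
Δv = Δv₁ + Δv₂ = 12.47 + 6.786 = 19.26 km/s.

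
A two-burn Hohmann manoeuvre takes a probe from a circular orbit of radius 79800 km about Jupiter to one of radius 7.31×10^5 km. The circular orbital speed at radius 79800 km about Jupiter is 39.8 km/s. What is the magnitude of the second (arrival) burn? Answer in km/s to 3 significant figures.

Δv₂ = 7.32 km/s

From the circular-orbit relation v² = μ/r at r = 79800 km: μ = v²r = (39.8)² × 79800 = 1.26406×10^8 km³/s².
The Hohmann ellipse has a_t = (r₁ + r₂)/2 = 4.054×10^5 km.
Circular speed at r = 7.310×10^5 km: v_c = √(μ/r) = 13.15 km/s.
Transfer-orbit speed at the same r (vis-viva, a = a_t): v_t = √[μ(2/r − 1/a_t)] = 5.834 km/s.
Δv₂ = |v_t − v_c| = |5.834 − 13.15| = 7.316 km/s.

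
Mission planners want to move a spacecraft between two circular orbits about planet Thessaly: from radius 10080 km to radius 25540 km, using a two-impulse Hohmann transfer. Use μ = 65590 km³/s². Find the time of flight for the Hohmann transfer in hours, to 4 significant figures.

Transfer-ellipse semi-major axis a_t = (r₁ + r₂)/2 = (10080 + 25540)/2 = 17810 km.
Transfer time t = π√(a_t³/μ) = π√((17810)³ / 65590) = 29156 s.
Converting: 29156 s ÷ 3600 s/hour = 8.099 hours.

t = 8.099 hours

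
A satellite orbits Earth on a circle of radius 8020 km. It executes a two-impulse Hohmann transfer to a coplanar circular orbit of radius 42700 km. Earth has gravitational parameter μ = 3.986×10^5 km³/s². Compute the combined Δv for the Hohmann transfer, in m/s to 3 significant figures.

Transfer-ellipse semi-major axis a_t = (r₁ + r₂)/2 = (8020 + 42700)/2 = 25360 km.
Circular speed at r₁: v₁ = √(μ/r₁) = √(3.986×10^5/8020) = 7.050 km/s.
On the transfer ellipse at r₁, vis-viva gives v_p = √[μ(2/r₁ − 1/a_t)] = 9.148 km/s.
First burn Δv₁ = |v_p − v₁| = 2.098 km/s.
Circular speed at r₂: v₂ = √(μ/r₂) = 3.055 km/s.
Transfer-orbit speed at r₂: v_a = √[μ(2/r₂ − 1/a_t)] = 1.718 km/s.
Second burn Δv₂ = |v₂ − v_a| = 1.337 km/s.
Total Δv = Δv₁ + Δv₂ = 3.435 km/s.

Δv = 3440 m/s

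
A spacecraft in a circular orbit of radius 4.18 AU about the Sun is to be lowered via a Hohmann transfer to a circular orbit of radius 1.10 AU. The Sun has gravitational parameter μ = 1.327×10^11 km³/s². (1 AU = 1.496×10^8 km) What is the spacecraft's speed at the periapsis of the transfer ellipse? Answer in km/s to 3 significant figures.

v = 35.7 km/s

In km: r₁ = 4.18 × 1.496×10^8 = 6.25328×10^8 km; r₂ = 1.10 × 1.496×10^8 = 1.6456×10^8 km.
Semi-major axis of the transfer orbit: a_t = (6.25328×10^8 + 1.6456×10^8)/2 = 3.94944×10^8 km.
The periapsis of the transfer ellipse is at r = 1.6456×10^8 km.
From the vis-viva equation, v = √[μ(2/r − 1/a_t)] = 35.73 km/s.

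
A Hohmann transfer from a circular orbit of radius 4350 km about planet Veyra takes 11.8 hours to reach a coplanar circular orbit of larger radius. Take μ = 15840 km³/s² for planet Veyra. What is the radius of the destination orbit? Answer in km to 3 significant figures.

Transfer time t = 11.8 hours = 42480 s, and t = π√(a_t³/μ).
So a_t = (μ t²/π²)^(1/3) = (15840 × (42480)² / π²)^(1/3) = 14254 km.
Since a_t = (r₁ + r₂)/2, r₂ = 2a_t − r₁ = 2×14254 − 4350 = 24158 km.

r₂ = 24200 km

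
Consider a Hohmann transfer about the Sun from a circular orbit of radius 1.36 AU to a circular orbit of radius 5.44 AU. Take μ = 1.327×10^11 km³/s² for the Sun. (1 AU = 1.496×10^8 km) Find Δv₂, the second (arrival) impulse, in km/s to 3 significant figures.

In km: r₁ = 1.36 × 1.496×10^8 = 2.03456×10^8 km; r₂ = 5.44 × 1.496×10^8 = 8.13824×10^8 km.
The Hohmann ellipse has a_t = (r₁ + r₂)/2 = 5.0864×10^8 km.
Circular speed at r = 8.13824×10^8 km: v_c = √(μ/r) = 12.769 km/s.
Transfer-orbit speed at the same r (vis-viva, a = a_t): v_t = √[μ(2/r − 1/a_t)] = 8.0761 km/s.
Δv₂ = |v_t − v_c| = |8.0761 − 12.769| = 4.693 km/s.

Δv₂ = 4.69 km/s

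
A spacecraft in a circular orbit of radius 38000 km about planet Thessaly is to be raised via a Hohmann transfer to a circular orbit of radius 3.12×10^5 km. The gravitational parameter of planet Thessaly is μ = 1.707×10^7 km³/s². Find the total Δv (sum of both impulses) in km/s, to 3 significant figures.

The Hohmann ellipse has a_t = (r₁ + r₂)/2 = 1.750×10^5 km.
Circular speed at r₁: v₁ = √(μ/r₁) = √(1.707×10^7/38000) = 21.1946 km/s.
Transfer-orbit speed at r₁ (vis-viva): v_p = √[μ(2/r₁ − 1/a_t)] = 28.2998 km/s.
First burn Δv₁ = |v_p − v₁| = 7.1052 km/s.
Circular speed at r₂: v₂ = √(μ/r₂) = 7.397 km/s.
Transfer-orbit speed at r₂: v_a = √[μ(2/r₂ − 1/a_t)] = 3.447 km/s.
Second burn Δv₂ = |v₂ − v_a| = 3.9500 km/s.
Δv = Δv₁ + Δv₂ = 7.1052 + 3.9500 = 11.06 km/s.

Δv = 11.1 km/s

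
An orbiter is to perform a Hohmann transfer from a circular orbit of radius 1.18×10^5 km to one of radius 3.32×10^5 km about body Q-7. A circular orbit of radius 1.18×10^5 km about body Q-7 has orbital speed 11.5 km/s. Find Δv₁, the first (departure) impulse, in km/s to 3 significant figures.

Δv₁ = 2.47 km/s

From the circular-orbit relation v² = μ/r at r = 1.18×10^5 km: μ = v²r = (11.5)² × 1.18×10^5 = 1.56055×10^7 km³/s².
Semi-major axis of the transfer orbit: a_t = (1.180×10^5 + 3.320×10^5)/2 = 2.250×10^5 km.
On the circular orbit at r = 1.180×10^5 km, v_c = √(μ/r) = 11.500 km/s.
Vis-viva on the transfer ellipse at r = 1.180×10^5 km gives v_t = √[μ(2/r − 1/a_t)] = 13.969 km/s.
Δv₁ = |v_t − v_c| = |13.969 − 11.500| = 2.469 km/s.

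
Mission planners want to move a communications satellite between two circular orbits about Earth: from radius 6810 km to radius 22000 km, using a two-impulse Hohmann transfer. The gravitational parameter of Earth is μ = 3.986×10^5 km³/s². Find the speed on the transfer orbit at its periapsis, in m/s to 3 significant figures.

The Hohmann ellipse has a_t = (r₁ + r₂)/2 = 14405 km.
The periapsis of the transfer ellipse is at r = 6810 km.
Applying v² = μ(2/r − 1/a_t): v = 9.455 km/s.

v = 9450 m/s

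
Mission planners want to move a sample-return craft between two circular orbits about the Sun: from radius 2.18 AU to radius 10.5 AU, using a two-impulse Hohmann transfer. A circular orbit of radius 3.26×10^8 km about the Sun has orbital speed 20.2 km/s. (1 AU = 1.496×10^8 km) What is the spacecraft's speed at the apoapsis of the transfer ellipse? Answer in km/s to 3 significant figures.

v = 5.40 km/s

From the circular-orbit relation v² = μ/r at r = 3.26×10^8 km: μ = v²r = (20.2)² × 3.26×10^8 = 1.33021×10^11 km³/s².
In km: r₁ = 2.18 × 1.496×10^8 = 3.26128×10^8 km; r₂ = 10.5 × 1.496×10^8 = 1.5708×10^9 km.
Semi-major axis of the transfer orbit: a_t = (3.26128×10^8 + 1.5708×10^9)/2 = 9.48464×10^8 km.
The apoapsis of the transfer ellipse is at r = 1.5708×10^9 km.
Vis-viva: v = √[μ(2/r − 1/a_t)] = √[1.33021×10^11 × (2/1.5708×10^9 − 1/9.48464×10^8)] = 5.396 km/s.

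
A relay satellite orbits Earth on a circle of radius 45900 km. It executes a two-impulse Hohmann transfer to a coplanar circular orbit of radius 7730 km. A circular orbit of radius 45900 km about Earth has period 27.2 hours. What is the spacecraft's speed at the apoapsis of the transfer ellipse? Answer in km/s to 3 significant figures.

v = 1.58 km/s

From Kepler's third law T² = 4π²r³/μ at r = 45900 km, T = 27.2 hours = 27.2 × 3600 s = 97920 s: μ = 4π²r³/T² = 3.98158×10^5 km³/s².
Transfer-ellipse semi-major axis a_t = (r₁ + r₂)/2 = (45900 + 7730)/2 = 26815 km.
The apoapsis of the transfer ellipse is at r = 45900 km.
Vis-viva: v = √[μ(2/r − 1/a_t)] = √[3.98158×10^5 × (2/45900 − 1/26815)] = 1.581 km/s.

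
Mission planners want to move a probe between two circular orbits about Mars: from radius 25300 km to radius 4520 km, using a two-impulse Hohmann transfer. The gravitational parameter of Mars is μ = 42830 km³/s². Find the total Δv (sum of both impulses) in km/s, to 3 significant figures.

Δv = 1.52 km/s

Transfer-ellipse semi-major axis a_t = (r₁ + r₂)/2 = (25300 + 4520)/2 = 14910 km.
Circular speed at r₁: v₁ = √(μ/r₁) = √(42830/25300) = 1.3011 km/s.
Transfer-orbit speed at r₁ (vis-viva equation): v_a = √[μ(2/r₁ − 1/a_t)] = 0.71638 km/s.
First burn Δv₁ = |v_a − v₁| = 0.5847 km/s.
Circular speed at r₂: v₂ = √(μ/r₂) = 3.07826 km/s.
Transfer-orbit speed at r₂: v_p = √[μ(2/r₂ − 1/a_t)] = 4.00983 km/s.
Second burn Δv₂ = |v₂ − v_p| = 0.9316 km/s.
Total Δv = Δv₁ + Δv₂ = 1.516 km/s.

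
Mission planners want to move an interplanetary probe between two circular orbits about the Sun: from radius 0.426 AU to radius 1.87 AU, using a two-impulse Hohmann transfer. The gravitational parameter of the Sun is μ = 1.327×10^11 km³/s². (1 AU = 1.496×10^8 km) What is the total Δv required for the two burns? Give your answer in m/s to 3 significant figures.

In km: r₁ = 0.426 × 1.496×10^8 = 6.37296×10^7 km; r₂ = 1.87 × 1.496×10^8 = 2.79752×10^8 km.
The Hohmann ellipse has a_t = (r₁ + r₂)/2 = 1.717408×10^8 km.
At r₁ the circular-orbit speed is v₁ = √(μ/r₁) = 45.63 km/s.
On the transfer ellipse at r₁, v² = μ(2/r − 1/a) gives v_p = √[μ(2/r₁ − 1/a_t)] = 58.24 km/s.
First burn Δv₁ = |v_p − v₁| = 12.61 km/s.
Circular speed at r₂: v₂ = √(μ/r₂) = 21.7795 km/s.
Transfer-orbit speed at r₂: v_a = √[μ(2/r₂ − 1/a_t)] = 13.2673 km/s.
Second burn Δv₂ = |v₂ − v_a| = 8.512 km/s.
Δv = Δv₁ + Δv₂ = 12.61 + 8.512 = 21.12 km/s.

Δv = 21100 m/s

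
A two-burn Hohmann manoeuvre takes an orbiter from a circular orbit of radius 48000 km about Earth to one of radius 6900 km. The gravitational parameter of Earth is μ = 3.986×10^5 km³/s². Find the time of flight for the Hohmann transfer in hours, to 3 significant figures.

Transfer-ellipse semi-major axis a_t = (r₁ + r₂)/2 = (48000 + 6900)/2 = 27450 km.
Transfer time t = π√(a_t³/μ) = π√((27450)³ / 3.986×10^5) = 22630 s.
Converting: 22630 s ÷ 3600 s/hour = 6.29 hours.

t = 6.29 hours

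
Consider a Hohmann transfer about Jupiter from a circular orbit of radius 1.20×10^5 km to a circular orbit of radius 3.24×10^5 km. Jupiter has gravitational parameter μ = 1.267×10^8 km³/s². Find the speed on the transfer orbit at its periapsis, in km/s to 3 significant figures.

Semi-major axis of the transfer orbit: a_t = (1.200×10^5 + 3.240×10^5)/2 = 2.220×10^5 km.
The periapsis of the transfer ellipse is at r = 1.200×10^5 km.
Vis-viva: v = √[μ(2/r − 1/a_t)] = √[1.267×10^8 × (2/1.200×10^5 − 1/2.220×10^5)] = 39.25 km/s.

v = 39.3 km/s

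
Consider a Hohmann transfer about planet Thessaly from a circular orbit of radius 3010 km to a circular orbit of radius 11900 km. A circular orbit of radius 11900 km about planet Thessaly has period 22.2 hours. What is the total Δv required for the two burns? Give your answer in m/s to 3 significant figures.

From Kepler's third law T² = 4π²r³/μ at r = 11900 km, T = 22.2 hours = 22.2 × 3600 s = 79920 s: μ = 4π²r³/T² = 10415.7 km³/s².
Semi-major axis of the transfer orbit: a_t = (3010 + 11900)/2 = 7455 km.
Circular speed at r₁: v₁ = √(μ/r₁) = √(10415.7/3010) = 1.860 km/s.
Transfer-orbit speed at r₁ (v² = μ(2/r − 1/a)): v_p = √[μ(2/r₁ − 1/a_t)] = 2.350 km/s.
First burn Δv₁ = |v_p − v₁| = 0.4900 km/s.
Circular speed at r₂: v₂ = √(μ/r₂) = 0.9356 km/s.
Transfer-orbit speed at r₂: v_a = √[μ(2/r₂ − 1/a_t)] = 0.5945 km/s.
Second burn Δv₂ = |v₂ − v_a| = 0.3411 km/s.
Total Δv = Δv₁ + Δv₂ = 0.8311 km/s.

Δv = 831 m/s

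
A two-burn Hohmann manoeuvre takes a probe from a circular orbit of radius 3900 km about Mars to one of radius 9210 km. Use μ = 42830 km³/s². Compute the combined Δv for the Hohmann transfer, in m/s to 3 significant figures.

Δv = 1110 m/s

Semi-major axis of the transfer orbit: a_t = (3900 + 9210)/2 = 6555 km.
At r₁ the circular-orbit speed is v₁ = √(μ/r₁) = 3.3139 km/s.
On the transfer ellipse at r₁, v² = μ(2/r − 1/a) gives v_p = √[μ(2/r₁ − 1/a_t)] = 3.9281 km/s.
First burn Δv₁ = |v_p − v₁| = 0.6142 km/s.
At r₂, v₂ = √(μ/r₂) = 2.1565 km/s.
Transfer-orbit speed at r₂: v_a = √[μ(2/r₂ − 1/a_t)] = 1.6634 km/s.
Second burn Δv₂ = |v₂ − v_a| = 0.4931 km/s.
Δv = Δv₁ + Δv₂ = 0.6142 + 0.4931 = 1.107 km/s.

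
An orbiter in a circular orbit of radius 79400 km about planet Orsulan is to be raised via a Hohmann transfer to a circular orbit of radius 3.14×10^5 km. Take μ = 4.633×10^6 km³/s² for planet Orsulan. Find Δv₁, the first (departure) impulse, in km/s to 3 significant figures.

Δv₁ = 2.01 km/s

Transfer-ellipse semi-major axis a_t = (r₁ + r₂)/2 = (79400 + 3.140×10^5)/2 = 1.967×10^5 km.
On the circular orbit at r = 79400 km, v_c = √(μ/r) = 7.63873 km/s.
Vis-viva on the transfer ellipse at r = 79400 km gives v_t = √[μ(2/r − 1/a_t)] = 9.65125 km/s.
Δv₁ = |v_t − v_c| = |9.65125 − 7.63873| = 2.013 km/s.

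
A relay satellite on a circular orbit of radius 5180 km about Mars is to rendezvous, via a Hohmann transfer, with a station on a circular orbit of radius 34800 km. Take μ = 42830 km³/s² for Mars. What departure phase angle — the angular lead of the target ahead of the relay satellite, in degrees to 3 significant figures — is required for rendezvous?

Semi-major axis of the transfer orbit: a_t = (5180 + 34800)/2 = 19990 km.
Transfer time t = π√(a_t³/μ) = 42903.7 s.
Target angular speed ω₂ = √(μ/r₂³) = 3.18790×10^-5 rad/s.
Angle swept by the target during transfer: ω₂·t = 1.36773 rad = 78.37°.
The relay satellite traverses 180° on the transfer ellipse, so the target must lead by 180° − 78.37° = 102°.

φ = 102°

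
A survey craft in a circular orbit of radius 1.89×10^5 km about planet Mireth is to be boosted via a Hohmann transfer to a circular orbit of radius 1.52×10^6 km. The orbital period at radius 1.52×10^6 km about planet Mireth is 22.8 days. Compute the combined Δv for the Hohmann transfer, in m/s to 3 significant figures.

From Kepler's third law T² = 4π²r³/μ at r = 1.52×10^6 km, T = 22.8 days = 22.8 × 86400 s = 1.96992×10^6 s: μ = 4π²r³/T² = 3.57267×10^7 km³/s².
Semi-major axis of the transfer orbit: a_t = (1.890×10^5 + 1.520×10^6)/2 = 8.545×10^5 km.
At r₁ the circular-orbit speed is v₁ = √(μ/r₁) = 13.749 km/s.
On the transfer ellipse at r₁, vis-viva gives v_p = √[μ(2/r₁ − 1/a_t)] = 18.337 km/s.
First burn Δv₁ = |v_p − v₁| = 4.588 km/s.
At r₂, v₂ = √(μ/r₂) = 4.848 km/s.
Transfer-orbit speed at r₂: v_a = √[μ(2/r₂ − 1/a_t)] = 2.280 km/s.
Second burn Δv₂ = |v₂ − v_a| = 2.568 km/s.
Total Δv = Δv₁ + Δv₂ = 7.156 km/s.

Δv = 7160 m/s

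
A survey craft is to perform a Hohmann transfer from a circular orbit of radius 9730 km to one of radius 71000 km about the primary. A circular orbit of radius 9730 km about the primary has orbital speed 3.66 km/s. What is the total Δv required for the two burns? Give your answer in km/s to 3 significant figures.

From the circular-orbit relation v² = μ/r at r = 9730 km: μ = v²r = (3.66)² × 9730 = 1.30339×10^5 km³/s².
Semi-major axis of the transfer orbit: a_t = (9730 + 71000)/2 = 40365 km.
Circular speed at r₁: v₁ = √(μ/r₁) = √(1.30339×10^5/9730) = 3.660 km/s.
On the transfer ellipse at r₁, vis-viva gives v_p = √[μ(2/r₁ − 1/a_t)] = 4.854 km/s.
First burn Δv₁ = |v_p − v₁| = 1.194 km/s.
Circular speed at r₂: v₂ = √(μ/r₂) = 1.3549 km/s.
Transfer-orbit speed at r₂: v_a = √[μ(2/r₂ − 1/a_t)] = 0.66522 km/s.
Second burn Δv₂ = |v₂ − v_a| = 0.6897 km/s.
Total Δv = Δv₁ + Δv₂ = 1.884 km/s.

Δv = 1.88 km/s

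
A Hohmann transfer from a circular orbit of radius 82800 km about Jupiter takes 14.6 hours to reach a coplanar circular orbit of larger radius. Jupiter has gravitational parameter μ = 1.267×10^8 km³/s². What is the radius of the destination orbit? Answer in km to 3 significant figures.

Transfer time t = 14.6 hours = 52560 s, and t = π√(a_t³/μ).
So a_t = (μ t²/π²)^(1/3) = (1.267×10^8 × (52560)² / π²)^(1/3) = 3.2855×10^5 km.
Since a_t = (r₁ + r₂)/2, r₂ = 2a_t − r₁ = 2×3.2855×10^5 − 82800 = 5.743×10^5 km.

r₂ = 5.74×10^5 km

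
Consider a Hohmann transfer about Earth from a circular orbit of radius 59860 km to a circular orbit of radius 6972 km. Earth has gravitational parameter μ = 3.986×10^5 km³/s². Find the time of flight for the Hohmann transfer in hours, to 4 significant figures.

Transfer-ellipse semi-major axis a_t = (r₁ + r₂)/2 = (59860 + 6972)/2 = 33416 km.
By Kepler's third law the transfer-orbit period is T = 2π√(a_t³/μ), so t = T/2 = 30396 s.
Converting: 30396 s ÷ 3600 s/hour = 8.443 hours.

t = 8.443 hours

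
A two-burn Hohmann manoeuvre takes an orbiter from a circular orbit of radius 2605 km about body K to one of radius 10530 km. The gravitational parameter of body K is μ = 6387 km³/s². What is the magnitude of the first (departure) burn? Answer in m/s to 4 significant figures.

Semi-major axis of the transfer orbit: a_t = (2605 + 10530)/2 = 6567.5 km.
On the circular orbit at r = 2605 km, v_c = √(μ/r) = 1.5658 km/s.
Vis-viva on the transfer ellipse at r = 2605 km gives v_t = √[μ(2/r − 1/a_t)] = 1.9827 km/s.
Δv₁ = |v_t − v_c| = |1.9827 − 1.5658| = 0.4169 km/s.

Δv₁ = 416.9 m/s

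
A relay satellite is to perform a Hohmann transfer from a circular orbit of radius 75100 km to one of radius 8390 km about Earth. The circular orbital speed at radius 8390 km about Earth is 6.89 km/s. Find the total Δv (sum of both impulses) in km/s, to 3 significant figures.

From the circular-orbit relation v² = μ/r at r = 8390 km: μ = v²r = (6.89)² × 8390 = 3.98291×10^5 km³/s².
Semi-major axis of the transfer orbit: a_t = (75100 + 8390)/2 = 41745 km.
Circular speed at r₁: v₁ = √(μ/r₁) = √(3.98291×10^5/75100) = 2.303 km/s.
On the transfer ellipse at r₁, vis-viva gives v_a = √[μ(2/r₁ − 1/a_t)] = 1.032 km/s.
First burn Δv₁ = |v_a − v₁| = 1.271 km/s.
Circular speed at r₂: v₂ = √(μ/r₂) = 6.890 km/s.
Transfer-orbit speed at r₂: v_p = √[μ(2/r₂ − 1/a_t)] = 9.241 km/s.
Second burn Δv₂ = |v₂ − v_p| = 2.351 km/s.
Δv = Δv₁ + Δv₂ = 1.271 + 2.351 = 3.622 km/s.

Δv = 3.62 km/s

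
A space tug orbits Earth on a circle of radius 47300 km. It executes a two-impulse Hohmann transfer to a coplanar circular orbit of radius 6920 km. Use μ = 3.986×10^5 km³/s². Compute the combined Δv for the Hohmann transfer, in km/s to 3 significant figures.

Δv = 3.87 km/s

The Hohmann ellipse has a_t = (r₁ + r₂)/2 = 27110 km.
At r₁ the circular-orbit speed is v₁ = √(μ/r₁) = 2.9029 km/s.
On the transfer ellipse at r₁, vis-viva equation gives v_a = √[μ(2/r₁ − 1/a_t)] = 1.4666 km/s.
First burn Δv₁ = |v_a − v₁| = 1.4363 km/s.
Circular speed at r₂: v₂ = √(μ/r₂) = 7.58954 km/s.
Transfer-orbit speed at r₂: v_p = √[μ(2/r₂ − 1/a_t)] = 10.0249 km/s.
Second burn Δv₂ = |v₂ − v_p| = 2.4354 km/s.
Δv = Δv₁ + Δv₂ = 1.4363 + 2.4354 = 3.872 km/s.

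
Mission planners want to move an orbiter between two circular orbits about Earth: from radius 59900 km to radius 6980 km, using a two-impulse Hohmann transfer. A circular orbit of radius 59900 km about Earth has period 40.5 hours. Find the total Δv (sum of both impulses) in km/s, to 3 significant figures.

Δv = 3.96 km/s

From Kepler's third law T² = 4π²r³/μ at r = 59900 km, T = 40.5 hours = 40.5 × 3600 s = 1.458×10^5 s: μ = 4π²r³/T² = 3.99140×10^5 km³/s².
Semi-major axis of the transfer orbit: a_t = (59900 + 6980)/2 = 33440 km.
Circular speed at r₁: v₁ = √(μ/r₁) = √(3.99140×10^5/59900) = 2.581 km/s.
Transfer-orbit speed at r₁ (vis-viva): v_a = √[μ(2/r₁ − 1/a_t)] = 1.179 km/s.
First burn Δv₁ = |v_a − v₁| = 1.402 km/s.
Circular speed at r₂: v₂ = √(μ/r₂) = 7.5620 km/s.
Transfer-orbit speed at r₂: v_p = √[μ(2/r₂ − 1/a_t)] = 10.121 km/s.
Second burn Δv₂ = |v₂ − v_p| = 2.559 km/s.
Total Δv = Δv₁ + Δv₂ = 3.961 km/s.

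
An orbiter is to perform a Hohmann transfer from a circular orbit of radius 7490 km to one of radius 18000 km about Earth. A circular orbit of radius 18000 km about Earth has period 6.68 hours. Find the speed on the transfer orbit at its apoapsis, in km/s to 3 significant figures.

v = 3.61 km/s

From Kepler's third law T² = 4π²r³/μ at r = 18000 km, T = 6.68 hours = 6.68 × 3600 s = 24048 s: μ = 4π²r³/T² = 3.98125×10^5 km³/s².
Semi-major axis of the transfer orbit: a_t = (7490 + 18000)/2 = 12745 km.
The apoapsis of the transfer ellipse is at r = 18000 km.
Applying v² = μ(2/r − 1/a_t): v = 3.605 km/s.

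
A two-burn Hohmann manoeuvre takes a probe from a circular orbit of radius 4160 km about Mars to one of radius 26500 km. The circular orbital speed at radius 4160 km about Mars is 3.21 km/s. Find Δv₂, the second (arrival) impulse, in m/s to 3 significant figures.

Δv₂ = 609 m/s

From the circular-orbit relation v² = μ/r at r = 4160 km: μ = v²r = (3.21)² × 4160 = 42865.1 km³/s².
Semi-major axis of the transfer orbit: a_t = (4160 + 26500)/2 = 15330 km.
Circular speed at r = 26500 km: v_c = √(μ/r) = 1.2718 km/s.
Vis-viva on the transfer ellipse at r = 26500 km gives v_t = √[μ(2/r − 1/a_t)] = 0.66253 km/s.
Δv₂ = |v_t − v_c| = |0.66253 − 1.2718| = 0.6093 km/s.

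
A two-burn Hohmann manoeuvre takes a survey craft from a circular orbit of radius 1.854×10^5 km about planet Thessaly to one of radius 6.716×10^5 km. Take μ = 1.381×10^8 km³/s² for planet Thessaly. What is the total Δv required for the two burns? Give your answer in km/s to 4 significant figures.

The Hohmann ellipse has a_t = (r₁ + r₂)/2 = 4.285×10^5 km.
Circular speed at r₁: v₁ = √(μ/r₁) = √(1.381×10^8/1.854×10^5) = 27.292 km/s.
On the transfer ellipse at r₁, v² = μ(2/r − 1/a) gives v_p = √[μ(2/r₁ − 1/a_t)] = 34.168 km/s.
First burn Δv₁ = |v_p − v₁| = 6.876 km/s.
At r₂, v₂ = √(μ/r₂) = 14.3397 km/s.
Transfer-orbit speed at r₂: v_a = √[μ(2/r₂ − 1/a_t)] = 9.43237 km/s.
Second burn Δv₂ = |v₂ − v_a| = 4.907 km/s.
Δv = Δv₁ + Δv₂ = 6.876 + 4.907 = 11.78 km/s.

Δv = 11.78 km/s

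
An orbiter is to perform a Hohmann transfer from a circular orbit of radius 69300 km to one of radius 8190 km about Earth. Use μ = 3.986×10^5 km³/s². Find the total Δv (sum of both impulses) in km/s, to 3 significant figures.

Δv = 3.65 km/s

The Hohmann ellipse has a_t = (r₁ + r₂)/2 = 38745 km.
At r₁ the circular-orbit speed is v₁ = √(μ/r₁) = 2.39829 km/s.
On the transfer ellipse at r₁, vis-viva equation gives v_a = √[μ(2/r₁ − 1/a_t)] = 1.10265 km/s.
First burn Δv₁ = |v_a − v₁| = 1.2956 km/s.
Circular speed at r₂: v₂ = √(μ/r₂) = 6.9763 km/s.
Transfer-orbit speed at r₂: v_p = √[μ(2/r₂ − 1/a_t)] = 9.3301 km/s.
Second burn Δv₂ = |v₂ − v_p| = 2.3538 km/s.
Δv = Δv₁ + Δv₂ = 1.2956 + 2.3538 = 3.649 km/s.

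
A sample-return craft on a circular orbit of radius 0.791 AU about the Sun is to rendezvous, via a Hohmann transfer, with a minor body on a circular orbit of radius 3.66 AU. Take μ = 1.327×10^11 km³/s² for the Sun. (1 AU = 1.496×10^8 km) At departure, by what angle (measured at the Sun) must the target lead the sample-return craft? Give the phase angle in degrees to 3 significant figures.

φ = 94.7°

In km: r₁ = 0.791 × 1.496×10^8 = 1.183336×10^8 km; r₂ = 3.66 × 1.496×10^8 = 5.47536×10^8 km.
The Hohmann ellipse has a_t = (r₁ + r₂)/2 = 3.329348×10^8 km.
Transfer time t = π√(a_t³/μ) = 5.2391×10^7 s.
The target's mean motion on its circular orbit is ω₂ = √(μ/r₂³) = 2.8433×10^-8 rad/s.
Angle swept by the target during transfer: ω₂·t = 1.4896 rad = 85.348°.
Arrival is 180° from departure on the ellipse, so φ = 180° − 85.348° = 94.7°.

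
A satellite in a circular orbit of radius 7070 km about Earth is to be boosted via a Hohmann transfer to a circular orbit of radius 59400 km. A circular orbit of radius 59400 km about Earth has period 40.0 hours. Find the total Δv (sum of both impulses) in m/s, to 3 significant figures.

Δv = 3930 m/s

From Kepler's third law T² = 4π²r³/μ at r = 59400 km, T = 40.0 hours = 40.0 × 3600 s = 1.440×10^5 s: μ = 4π²r³/T² = 3.99019×10^5 km³/s².
Semi-major axis of the transfer orbit: a_t = (7070 + 59400)/2 = 33235 km.
At r₁ the circular-orbit speed is v₁ = √(μ/r₁) = 7.51255 km/s.
Transfer-orbit speed at r₁ (v² = μ(2/r − 1/a)): v_p = √[μ(2/r₁ − 1/a_t)] = 10.0434 km/s.
First burn Δv₁ = |v_p − v₁| = 2.531 km/s.
At r₂, v₂ = √(μ/r₂) = 2.5918 km/s.
Transfer-orbit speed at r₂: v_a = √[μ(2/r₂ − 1/a_t)] = 1.1954 km/s.
Second burn Δv₂ = |v₂ − v_a| = 1.396 km/s.
Δv = Δv₁ + Δv₂ = 2.531 + 1.396 = 3.927 km/s.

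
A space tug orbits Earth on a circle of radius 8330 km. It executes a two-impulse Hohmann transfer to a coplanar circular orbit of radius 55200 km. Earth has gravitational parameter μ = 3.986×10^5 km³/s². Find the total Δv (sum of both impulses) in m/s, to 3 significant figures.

The Hohmann ellipse has a_t = (r₁ + r₂)/2 = 31765 km.
Circular speed at r₁: v₁ = √(μ/r₁) = √(3.986×10^5/8330) = 6.91745 km/s.
Transfer-orbit speed at r₁ (v² = μ(2/r − 1/a)): v_p = √[μ(2/r₁ − 1/a_t)] = 9.11887 km/s.
First burn Δv₁ = |v_p − v₁| = 2.20142 km/s.
At r₂, v₂ = √(μ/r₂) = 2.6872 km/s.
Transfer-orbit speed at r₂: v_a = √[μ(2/r₂ − 1/a_t)] = 1.3761 km/s.
Second burn Δv₂ = |v₂ − v_a| = 1.31110 km/s.
Total Δv = Δv₁ + Δv₂ = 3.513 km/s.

Δv = 3510 m/s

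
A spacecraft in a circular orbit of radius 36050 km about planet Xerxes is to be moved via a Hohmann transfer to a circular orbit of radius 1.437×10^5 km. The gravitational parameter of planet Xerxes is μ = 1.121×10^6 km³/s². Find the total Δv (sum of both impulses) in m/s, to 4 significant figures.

Δv = 2499 m/s

Semi-major axis of the transfer orbit: a_t = (36050 + 1.437×10^5)/2 = 89875 km.
At r₁ the circular-orbit speed is v₁ = √(μ/r₁) = 5.576 km/s.
On the transfer ellipse at r₁, vis-viva gives v_p = √[μ(2/r₁ − 1/a_t)] = 7.051 km/s.
First burn Δv₁ = |v_p − v₁| = 1.475 km/s.
At r₂, v₂ = √(μ/r₂) = 2.793 km/s.
Transfer-orbit speed at r₂: v_a = √[μ(2/r₂ − 1/a_t)] = 1.769 km/s.
Second burn Δv₂ = |v₂ − v_a| = 1.024 km/s.
Δv = Δv₁ + Δv₂ = 1.475 + 1.024 = 2.499 km/s.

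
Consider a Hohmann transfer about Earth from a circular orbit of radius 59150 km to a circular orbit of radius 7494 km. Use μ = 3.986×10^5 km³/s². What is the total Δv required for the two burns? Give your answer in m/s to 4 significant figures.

Δv = 3789 m/s

Semi-major axis of the transfer orbit: a_t = (59150 + 7494)/2 = 33322 km.
At r₁ the circular-orbit speed is v₁ = √(μ/r₁) = 2.596 km/s.
On the transfer ellipse at r₁, vis-viva gives v_a = √[μ(2/r₁ − 1/a_t)] = 1.231 km/s.
First burn Δv₁ = |v_a − v₁| = 1.365 km/s.
At r₂, v₂ = √(μ/r₂) = 7.293 km/s.
Transfer-orbit speed at r₂: v_p = √[μ(2/r₂ − 1/a_t)] = 9.717 km/s.
Second burn Δv₂ = |v₂ − v_p| = 2.424 km/s.
Total Δv = Δv₁ + Δv₂ = 3.789 km/s.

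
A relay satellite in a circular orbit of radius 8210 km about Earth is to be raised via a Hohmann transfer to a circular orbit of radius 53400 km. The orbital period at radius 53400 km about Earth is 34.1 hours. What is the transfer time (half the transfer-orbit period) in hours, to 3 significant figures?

t = 7.47 hours

From Kepler's third law T² = 4π²r³/μ at r = 53400 km, T = 34.1 hours = 34.1 × 3600 s = 1.2276×10^5 s: μ = 4π²r³/T² = 3.98905×10^5 km³/s².
Semi-major axis of the transfer orbit: a_t = (8210 + 53400)/2 = 30805 km.
Half the transfer-orbit period gives t = π√(a_t³/μ) = 26890 s.
Converting: 26890 s ÷ 3600 s/hour = 7.47 hours.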